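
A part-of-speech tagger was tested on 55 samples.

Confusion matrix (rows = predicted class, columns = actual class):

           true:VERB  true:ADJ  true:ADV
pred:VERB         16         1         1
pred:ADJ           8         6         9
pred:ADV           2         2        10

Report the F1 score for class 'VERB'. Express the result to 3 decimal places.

One-vs-rest for 'VERB': TP = diagonal; FP = other classes predicted 'VERB'; FN = 'VERB' predicted as other.
F1 score = 2·TP/(2·TP+FP+FN).
VERB: TP=16, FP=1+1=2, FN=8+2=10 → 32/44 = 0.7273

0.727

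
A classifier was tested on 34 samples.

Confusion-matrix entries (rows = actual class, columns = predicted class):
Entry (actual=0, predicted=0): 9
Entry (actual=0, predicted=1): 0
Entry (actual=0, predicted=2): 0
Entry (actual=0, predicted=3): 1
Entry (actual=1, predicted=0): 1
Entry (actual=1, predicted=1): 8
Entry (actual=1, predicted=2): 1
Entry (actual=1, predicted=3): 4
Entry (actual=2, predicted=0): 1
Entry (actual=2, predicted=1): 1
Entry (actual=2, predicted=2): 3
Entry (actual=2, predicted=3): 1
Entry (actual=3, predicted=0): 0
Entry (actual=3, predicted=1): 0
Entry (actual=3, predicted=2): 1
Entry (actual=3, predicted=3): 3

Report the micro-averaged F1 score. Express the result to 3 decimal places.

Micro-averaging pools counts across classes: ΣTP=23, ΣFP=11, ΣFN=11.
Micro-F1 score = 2·TP/(2·TP+FP+FN) on pooled counts = 0.676 (equals overall accuracy in single-label multiclass).

0.676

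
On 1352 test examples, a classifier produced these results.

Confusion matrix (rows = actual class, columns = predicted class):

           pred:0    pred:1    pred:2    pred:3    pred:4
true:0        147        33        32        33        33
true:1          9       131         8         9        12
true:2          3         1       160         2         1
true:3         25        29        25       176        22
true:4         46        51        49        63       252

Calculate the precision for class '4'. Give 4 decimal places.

Take TP from the diagonal, FP from the rest of the '4' prediction marginal, FN from the rest of the '4' actual marginal.
precision = TP/(TP+FP).
4: TP=252, FP=33+12+1+22=68 → 252/320 = 0.78750

0.7875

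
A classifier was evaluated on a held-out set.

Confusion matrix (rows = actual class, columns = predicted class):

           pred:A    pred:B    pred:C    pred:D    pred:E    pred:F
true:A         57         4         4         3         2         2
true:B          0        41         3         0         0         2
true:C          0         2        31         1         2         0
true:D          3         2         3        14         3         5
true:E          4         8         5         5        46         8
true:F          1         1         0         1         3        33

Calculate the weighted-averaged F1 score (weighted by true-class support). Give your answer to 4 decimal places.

0.7386

Per-class F1 score (2·TP/(2·TP+FP+FN)):
  A: TP=57, FP=0+0+3+4+1=8, FN=4+4+3+2+2=15 → 114/137 = 0.83212
  B: TP=41, FP=4+2+2+8+1=17, FN=0+3+0+0+2=5 → 82/104 = 0.78846
  C: TP=31, FP=4+3+3+5+0=15, FN=0+2+1+2+0=5 → 62/82 = 0.75610
  D: TP=14, FP=3+0+1+5+1=10, FN=3+2+3+3+5=16 → 28/54 = 0.51852
  E: TP=46, FP=2+0+2+3+3=10, FN=4+8+5+5+8=30 → 92/132 = 0.69697
  F: TP=33, FP=2+2+0+5+8=17, FN=1+1+0+1+3=6 → 66/89 = 0.74157
Weighted-F1 score = Σ (supportᵢ/N)·F1 scoreᵢ with N=299: (72/299)·0.83212 + (46/299)·0.78846 + (36/299)·0.75610 + (30/299)·0.51852 + (76/299)·0.69697 + (39/299)·0.74157 = 0.7386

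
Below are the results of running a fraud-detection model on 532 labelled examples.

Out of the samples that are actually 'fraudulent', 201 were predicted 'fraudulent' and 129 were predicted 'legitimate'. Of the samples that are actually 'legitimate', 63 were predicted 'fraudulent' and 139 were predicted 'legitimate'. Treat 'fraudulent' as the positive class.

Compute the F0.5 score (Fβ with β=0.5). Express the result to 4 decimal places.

0.7251

Fβ = (1+β²)·TP / ((1+β²)·TP + β²·FN + FP), with β²=1/4
= 1.25·201 / (1.25·201 + 0.25·129 + 63) = 0.7251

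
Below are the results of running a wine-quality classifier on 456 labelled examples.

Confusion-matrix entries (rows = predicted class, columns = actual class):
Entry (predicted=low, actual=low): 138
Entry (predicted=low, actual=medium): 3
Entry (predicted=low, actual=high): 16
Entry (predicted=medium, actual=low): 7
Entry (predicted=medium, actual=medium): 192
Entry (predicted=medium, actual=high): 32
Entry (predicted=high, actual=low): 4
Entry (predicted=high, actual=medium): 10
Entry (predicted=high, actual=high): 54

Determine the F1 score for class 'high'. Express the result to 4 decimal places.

0.6353

One-vs-rest for 'high': TP = diagonal; FP = other classes predicted 'high'; FN = 'high' predicted as other.
F1 score = 2·TP/(2·TP+FP+FN).
high: TP=54, FP=4+10=14, FN=16+32=48 → 108/170 = 0.63529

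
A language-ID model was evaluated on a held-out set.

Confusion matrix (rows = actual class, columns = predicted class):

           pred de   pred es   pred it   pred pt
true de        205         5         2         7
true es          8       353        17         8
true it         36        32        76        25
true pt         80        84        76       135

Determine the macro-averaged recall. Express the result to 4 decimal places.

0.6651

Per-class recall (TP/(TP+FN)):
  de: TP=205, FN=5+2+7=14 → 205/219 = 0.93607
  es: TP=353, FN=8+17+8=33 → 353/386 = 0.91451
  it: TP=76, FN=36+32+25=93 → 76/169 = 0.44970
  pt: TP=135, FN=80+84+76=240 → 135/375 = 0.36000
Macro-recall = mean = (0.93607 + 0.91451 + 0.44970 + 0.36000) / 4 = 0.6651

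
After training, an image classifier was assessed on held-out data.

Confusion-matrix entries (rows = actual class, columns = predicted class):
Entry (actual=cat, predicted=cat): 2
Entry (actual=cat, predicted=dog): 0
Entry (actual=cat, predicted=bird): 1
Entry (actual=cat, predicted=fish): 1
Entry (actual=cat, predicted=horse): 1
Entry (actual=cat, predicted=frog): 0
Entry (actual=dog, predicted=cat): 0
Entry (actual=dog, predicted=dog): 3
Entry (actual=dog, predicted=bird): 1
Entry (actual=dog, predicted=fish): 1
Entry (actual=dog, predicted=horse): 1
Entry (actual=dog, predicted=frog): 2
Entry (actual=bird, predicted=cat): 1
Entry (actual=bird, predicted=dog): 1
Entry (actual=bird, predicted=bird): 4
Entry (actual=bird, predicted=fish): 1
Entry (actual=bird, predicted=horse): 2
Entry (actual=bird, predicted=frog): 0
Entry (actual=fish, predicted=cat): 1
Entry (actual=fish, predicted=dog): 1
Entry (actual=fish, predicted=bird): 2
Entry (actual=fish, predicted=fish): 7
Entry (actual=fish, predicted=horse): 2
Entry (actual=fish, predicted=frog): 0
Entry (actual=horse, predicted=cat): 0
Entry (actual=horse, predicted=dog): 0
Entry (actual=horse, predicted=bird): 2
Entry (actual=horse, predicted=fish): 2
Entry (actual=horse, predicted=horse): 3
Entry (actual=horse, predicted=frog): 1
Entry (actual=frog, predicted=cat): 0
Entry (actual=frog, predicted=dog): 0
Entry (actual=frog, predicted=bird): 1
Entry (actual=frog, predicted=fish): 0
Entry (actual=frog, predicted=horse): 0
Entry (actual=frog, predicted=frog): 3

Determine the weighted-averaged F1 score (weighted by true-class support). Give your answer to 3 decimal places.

Per-class F1 score (2·TP/(2·TP+FP+FN)):
  cat: TP=2, FP=0+1+1+0+0=2, FN=0+1+1+1+0=3 → 4/9 = 0.4444
  dog: TP=3, FP=0+1+1+0+0=2, FN=0+1+1+1+2=5 → 6/13 = 0.4615
  bird: TP=4, FP=1+1+2+2+1=7, FN=1+1+1+2+0=5 → 8/20 = 0.4000
  fish: TP=7, FP=1+1+1+2+0=5, FN=1+1+2+2+0=6 → 14/25 = 0.5600
  horse: TP=3, FP=1+1+2+2+0=6, FN=0+0+2+2+1=5 → 6/17 = 0.3529
  frog: TP=3, FP=0+2+0+0+1=3, FN=0+0+1+0+0=1 → 6/10 = 0.6000
Weighted-F1 score = Σ (supportᵢ/N)·F1 scoreᵢ with N=47: (5/47)·0.4444 + (8/47)·0.4615 + (9/47)·0.4000 + (13/47)·0.5600 + (8/47)·0.3529 + (4/47)·0.6000 = 0.468

0.468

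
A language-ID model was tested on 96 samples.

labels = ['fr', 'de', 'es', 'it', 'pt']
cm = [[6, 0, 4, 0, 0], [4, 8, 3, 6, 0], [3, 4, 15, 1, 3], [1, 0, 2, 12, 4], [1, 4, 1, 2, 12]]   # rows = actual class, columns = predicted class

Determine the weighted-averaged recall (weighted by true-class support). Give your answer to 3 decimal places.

Per-class recall (TP/(TP+FN)):
  fr: TP=6, FN=0+4+0+0=4 → 6/10 = 0.6000
  de: TP=8, FN=4+3+6+0=13 → 8/21 = 0.3810
  es: TP=15, FN=3+4+1+3=11 → 15/26 = 0.5769
  it: TP=12, FN=1+0+2+4=7 → 12/19 = 0.6316
  pt: TP=12, FN=1+4+1+2=8 → 12/20 = 0.6000
Weighted-recall = Σ (supportᵢ/N)·recallᵢ with N=96: (10/96)·0.6000 + (21/96)·0.3810 + (26/96)·0.5769 + (19/96)·0.6316 + (20/96)·0.6000 = 0.552

0.552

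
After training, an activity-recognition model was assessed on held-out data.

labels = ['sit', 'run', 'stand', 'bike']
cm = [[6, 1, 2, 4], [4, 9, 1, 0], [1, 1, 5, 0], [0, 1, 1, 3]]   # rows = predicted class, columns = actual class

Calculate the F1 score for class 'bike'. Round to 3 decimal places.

Treat 'bike' as positive and all other classes as negative.
F1 score = 2·TP/(2·TP+FP+FN).
bike: TP=3, FP=0+1+1=2, FN=4+0+0=4 → 6/12 = 0.5000

0.500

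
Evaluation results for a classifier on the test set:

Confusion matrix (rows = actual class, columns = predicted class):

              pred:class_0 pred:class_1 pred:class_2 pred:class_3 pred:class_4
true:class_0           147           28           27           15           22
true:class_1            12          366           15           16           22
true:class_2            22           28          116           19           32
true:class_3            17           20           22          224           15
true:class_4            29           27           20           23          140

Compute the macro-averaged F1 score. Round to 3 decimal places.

Per-class F1 score (2·TP/(2·TP+FP+FN)):
  class_0: TP=147, FP=12+22+17+29=80, FN=28+27+15+22=92 → 294/466 = 0.6309
  class_1: TP=366, FP=28+28+20+27=103, FN=12+15+16+22=65 → 732/900 = 0.8133
  class_2: TP=116, FP=27+15+22+20=84, FN=22+28+19+32=101 → 232/417 = 0.5564
  class_3: TP=224, FP=15+16+19+23=73, FN=17+20+22+15=74 → 448/595 = 0.7529
  class_4: TP=140, FP=22+22+32+15=91, FN=29+27+20+23=99 → 280/470 = 0.5957
Macro-F1 score = mean = (0.6309 + 0.8133 + 0.5564 + 0.7529 + 0.5957) / 5 = 0.670

0.670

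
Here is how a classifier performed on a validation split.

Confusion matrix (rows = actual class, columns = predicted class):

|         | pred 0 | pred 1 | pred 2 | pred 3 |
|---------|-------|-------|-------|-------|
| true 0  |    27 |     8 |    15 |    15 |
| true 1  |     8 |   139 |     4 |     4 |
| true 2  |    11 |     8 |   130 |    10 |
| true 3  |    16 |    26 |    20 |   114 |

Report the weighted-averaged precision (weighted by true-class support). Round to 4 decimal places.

Per-class precision (TP/(TP+FP)):
  0: TP=27, FP=8+11+16=35 → 27/62 = 0.43548
  1: TP=139, FP=8+8+26=42 → 139/181 = 0.76796
  2: TP=130, FP=15+4+20=39 → 130/169 = 0.76923
  3: TP=114, FP=15+4+10=29 → 114/143 = 0.79720
Weighted-precision = Σ (supportᵢ/N)·precisionᵢ with N=555: (65/555)·0.43548 + (155/555)·0.76796 + (159/555)·0.76923 + (176/555)·0.79720 = 0.7387

0.7387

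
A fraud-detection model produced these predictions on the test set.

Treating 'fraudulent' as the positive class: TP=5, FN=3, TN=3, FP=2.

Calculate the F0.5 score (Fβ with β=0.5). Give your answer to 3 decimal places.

Fβ = (1+β²)·TP / ((1+β²)·TP + β²·FN + FP), with β²=1/4
= 1.25·5 / (1.25·5 + 0.25·3 + 2) = 0.694

0.694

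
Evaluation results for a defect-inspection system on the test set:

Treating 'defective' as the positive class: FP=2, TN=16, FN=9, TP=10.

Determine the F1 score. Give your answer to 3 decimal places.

Precision = TP/(TP+FP) = 10/12 = 0.8333
Recall = TP/(TP+FN) = 10/19 = 0.5263
F1 = 2·TP/(2·TP+FP+FN) = 20/31 = 0.645

0.645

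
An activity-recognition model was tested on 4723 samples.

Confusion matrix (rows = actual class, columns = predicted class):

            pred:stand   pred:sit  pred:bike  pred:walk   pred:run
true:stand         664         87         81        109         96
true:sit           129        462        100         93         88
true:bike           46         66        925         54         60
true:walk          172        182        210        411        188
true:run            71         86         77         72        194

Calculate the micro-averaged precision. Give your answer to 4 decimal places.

0.5624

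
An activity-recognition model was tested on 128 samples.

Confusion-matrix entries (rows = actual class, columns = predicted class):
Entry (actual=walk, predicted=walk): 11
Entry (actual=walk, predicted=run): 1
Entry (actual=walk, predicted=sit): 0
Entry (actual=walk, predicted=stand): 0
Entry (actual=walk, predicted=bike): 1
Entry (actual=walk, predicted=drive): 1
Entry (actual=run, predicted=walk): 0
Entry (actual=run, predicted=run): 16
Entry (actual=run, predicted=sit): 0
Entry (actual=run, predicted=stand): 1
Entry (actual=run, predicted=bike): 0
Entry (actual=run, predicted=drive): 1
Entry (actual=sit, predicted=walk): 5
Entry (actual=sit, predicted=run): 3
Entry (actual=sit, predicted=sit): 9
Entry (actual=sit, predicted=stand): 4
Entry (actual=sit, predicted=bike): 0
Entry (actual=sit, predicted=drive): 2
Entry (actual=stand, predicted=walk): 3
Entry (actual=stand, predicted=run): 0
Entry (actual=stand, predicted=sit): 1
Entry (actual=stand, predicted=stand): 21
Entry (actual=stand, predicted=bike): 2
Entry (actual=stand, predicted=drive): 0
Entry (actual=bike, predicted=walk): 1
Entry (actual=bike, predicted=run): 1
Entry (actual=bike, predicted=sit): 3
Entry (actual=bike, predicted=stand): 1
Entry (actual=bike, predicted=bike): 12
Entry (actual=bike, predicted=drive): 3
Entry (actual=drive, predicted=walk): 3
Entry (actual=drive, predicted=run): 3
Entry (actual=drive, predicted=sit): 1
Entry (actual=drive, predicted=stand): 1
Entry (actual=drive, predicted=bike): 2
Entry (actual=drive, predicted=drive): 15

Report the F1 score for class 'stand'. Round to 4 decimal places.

Treat 'stand' as positive and all other classes as negative.
F1 score = 2·TP/(2·TP+FP+FN).
stand: TP=21, FP=0+1+4+1+1=7, FN=3+0+1+2+0=6 → 42/55 = 0.76364

0.7636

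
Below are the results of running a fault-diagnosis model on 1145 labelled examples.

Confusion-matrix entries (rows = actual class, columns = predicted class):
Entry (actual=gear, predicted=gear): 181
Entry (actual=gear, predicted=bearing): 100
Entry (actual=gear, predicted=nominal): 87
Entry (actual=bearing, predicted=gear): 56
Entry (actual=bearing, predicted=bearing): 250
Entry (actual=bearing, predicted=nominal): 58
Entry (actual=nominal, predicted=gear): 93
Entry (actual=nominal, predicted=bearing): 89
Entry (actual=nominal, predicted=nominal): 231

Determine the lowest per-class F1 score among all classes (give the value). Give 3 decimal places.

0.519

Per-class F1 score (2·TP/(2·TP+FP+FN)):
  gear: TP=181, FP=56+93=149, FN=100+87=187 → 362/698 = 0.5186
  bearing: TP=250, FP=100+89=189, FN=56+58=114 → 500/803 = 0.6227
  nominal: TP=231, FP=87+58=145, FN=93+89=182 → 462/789 = 0.5856
Lowest is class 'gear' with F1 score = 0.519.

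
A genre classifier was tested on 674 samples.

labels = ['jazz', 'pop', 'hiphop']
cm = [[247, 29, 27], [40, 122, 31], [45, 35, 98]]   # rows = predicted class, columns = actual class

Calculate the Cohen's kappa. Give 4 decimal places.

Observed agreement pₒ = trace/N = 467/674 = 0.69288
Expected agreement pₑ = Σ (rowᵢ·colᵢ)/N² = (332·303 + 186·193 + 156·178)/674² = 0.36159
κ = (pₒ − pₑ)/(1 − pₑ) = (0.69288 − 0.36159)/(1 − 0.36159) = 0.5189

0.5189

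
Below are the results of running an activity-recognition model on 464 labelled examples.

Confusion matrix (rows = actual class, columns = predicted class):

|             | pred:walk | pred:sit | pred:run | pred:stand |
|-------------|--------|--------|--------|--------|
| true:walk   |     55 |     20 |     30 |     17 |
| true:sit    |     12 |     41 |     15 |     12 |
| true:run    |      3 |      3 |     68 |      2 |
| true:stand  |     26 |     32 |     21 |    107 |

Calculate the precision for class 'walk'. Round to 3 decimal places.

Take TP from the diagonal, FP from the rest of the 'walk' prediction marginal, FN from the rest of the 'walk' actual marginal.
precision = TP/(TP+FP).
walk: TP=55, FP=12+3+26=41 → 55/96 = 0.5729

0.573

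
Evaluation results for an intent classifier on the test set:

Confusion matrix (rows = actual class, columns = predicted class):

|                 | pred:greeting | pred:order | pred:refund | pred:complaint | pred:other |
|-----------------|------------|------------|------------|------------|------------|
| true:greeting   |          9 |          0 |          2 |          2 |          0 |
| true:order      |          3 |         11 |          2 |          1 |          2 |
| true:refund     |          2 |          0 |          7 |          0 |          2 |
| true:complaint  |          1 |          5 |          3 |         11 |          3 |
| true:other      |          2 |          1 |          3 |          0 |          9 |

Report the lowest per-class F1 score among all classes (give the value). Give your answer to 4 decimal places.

0.5000

Per-class F1 score (2·TP/(2·TP+FP+FN)):
  greeting: TP=9, FP=3+2+1+2=8, FN=0+2+2+0=4 → 18/30 = 0.60000
  order: TP=11, FP=0+0+5+1=6, FN=3+2+1+2=8 → 22/36 = 0.61111
  refund: TP=7, FP=2+2+3+3=10, FN=2+0+0+2=4 → 14/28 = 0.50000
  complaint: TP=11, FP=2+1+0+0=3, FN=1+5+3+3=12 → 22/37 = 0.59459
  other: TP=9, FP=0+2+2+3=7, FN=2+1+3+0=6 → 18/31 = 0.58065
Lowest is class 'refund' with F1 score = 0.5000.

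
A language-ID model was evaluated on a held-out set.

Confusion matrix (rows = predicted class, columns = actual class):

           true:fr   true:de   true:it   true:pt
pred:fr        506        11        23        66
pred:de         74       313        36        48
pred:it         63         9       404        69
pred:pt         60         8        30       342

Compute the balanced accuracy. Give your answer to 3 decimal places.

Balanced accuracy = mean of per-class recall.
  fr: recall = 506/703 = 0.7198
  de: recall = 313/341 = 0.9179
  it: recall = 404/493 = 0.8195
  pt: recall = 342/525 = 0.6514
Mean = (0.7198 + 0.9179 + 0.8195 + 0.6514) / 4 = 0.777

0.777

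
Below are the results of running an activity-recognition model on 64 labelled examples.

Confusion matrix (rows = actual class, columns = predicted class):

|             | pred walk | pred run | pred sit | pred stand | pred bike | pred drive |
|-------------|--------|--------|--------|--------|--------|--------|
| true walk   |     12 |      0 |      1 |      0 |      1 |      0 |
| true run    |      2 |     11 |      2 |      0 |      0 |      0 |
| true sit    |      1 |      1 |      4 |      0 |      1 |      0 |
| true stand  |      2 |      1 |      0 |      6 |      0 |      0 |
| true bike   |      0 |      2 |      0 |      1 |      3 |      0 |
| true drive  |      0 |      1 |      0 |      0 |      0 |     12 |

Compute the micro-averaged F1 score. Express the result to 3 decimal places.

0.750

Micro-averaging pools counts across classes: ΣTP=48, ΣFP=16, ΣFN=16.
Micro-F1 score = 2·TP/(2·TP+FP+FN) on pooled counts = 0.750 (equals overall accuracy in single-label multiclass).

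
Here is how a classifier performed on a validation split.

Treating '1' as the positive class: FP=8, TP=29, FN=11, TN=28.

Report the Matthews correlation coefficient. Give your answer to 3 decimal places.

0.502

MCC = (TP·TN − FP·FN) / √((TP+FP)(TP+FN)(TN+FP)(TN+FN))
Numerator = 29·28 − 8·11 = 724
Denominator = √(37·40·36·39) = √2077920 = 1441.4992
MCC = 724 / 1441.4992 = 0.502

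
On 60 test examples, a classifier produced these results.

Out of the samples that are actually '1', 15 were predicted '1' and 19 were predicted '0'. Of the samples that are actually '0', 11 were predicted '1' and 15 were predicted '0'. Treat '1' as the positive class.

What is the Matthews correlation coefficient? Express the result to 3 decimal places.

0.018

MCC = (TP·TN − FP·FN) / √((TP+FP)(TP+FN)(TN+FP)(TN+FN))
Numerator = 15·15 − 11·19 = 16
Denominator = √(26·34·26·34) = √781456 = 884.0000
MCC = 16 / 884.0000 = 0.018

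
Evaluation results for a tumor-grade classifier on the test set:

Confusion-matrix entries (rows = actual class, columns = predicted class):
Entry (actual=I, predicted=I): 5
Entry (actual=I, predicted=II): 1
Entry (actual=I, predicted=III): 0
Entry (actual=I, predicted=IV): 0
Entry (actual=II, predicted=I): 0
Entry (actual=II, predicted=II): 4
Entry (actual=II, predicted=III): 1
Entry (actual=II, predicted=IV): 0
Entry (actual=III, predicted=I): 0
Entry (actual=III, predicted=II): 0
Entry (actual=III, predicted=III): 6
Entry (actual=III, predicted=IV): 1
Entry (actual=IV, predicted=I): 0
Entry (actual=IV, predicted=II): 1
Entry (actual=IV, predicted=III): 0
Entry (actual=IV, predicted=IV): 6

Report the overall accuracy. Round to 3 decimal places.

0.840

Accuracy = trace / total = (5+4+6+6=21) / 25 = 21/25 = 0.840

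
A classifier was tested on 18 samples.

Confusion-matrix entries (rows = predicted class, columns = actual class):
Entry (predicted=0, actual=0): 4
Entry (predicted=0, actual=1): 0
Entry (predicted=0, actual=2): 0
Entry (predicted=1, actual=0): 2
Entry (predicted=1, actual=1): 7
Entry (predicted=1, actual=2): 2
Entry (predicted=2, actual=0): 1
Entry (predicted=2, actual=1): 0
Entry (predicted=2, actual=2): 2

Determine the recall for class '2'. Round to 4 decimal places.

One-vs-rest for '2': TP = diagonal; FP = other classes predicted '2'; FN = '2' predicted as other.
recall = TP/(TP+FN).
2: TP=2, FN=0+2=2 → 2/4 = 0.50000

0.5000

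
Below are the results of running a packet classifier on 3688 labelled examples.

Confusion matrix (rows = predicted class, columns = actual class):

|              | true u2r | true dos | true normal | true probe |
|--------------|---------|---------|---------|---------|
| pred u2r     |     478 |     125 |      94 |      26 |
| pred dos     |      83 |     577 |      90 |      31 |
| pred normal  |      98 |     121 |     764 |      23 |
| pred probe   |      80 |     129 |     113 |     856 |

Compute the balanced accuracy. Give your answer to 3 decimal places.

Balanced accuracy = mean of per-class recall.
  u2r: recall = 478/739 = 0.6468
  dos: recall = 577/952 = 0.6061
  normal: recall = 764/1061 = 0.7201
  probe: recall = 856/936 = 0.9145
Mean = (0.6468 + 0.6061 + 0.7201 + 0.9145) / 4 = 0.722

0.722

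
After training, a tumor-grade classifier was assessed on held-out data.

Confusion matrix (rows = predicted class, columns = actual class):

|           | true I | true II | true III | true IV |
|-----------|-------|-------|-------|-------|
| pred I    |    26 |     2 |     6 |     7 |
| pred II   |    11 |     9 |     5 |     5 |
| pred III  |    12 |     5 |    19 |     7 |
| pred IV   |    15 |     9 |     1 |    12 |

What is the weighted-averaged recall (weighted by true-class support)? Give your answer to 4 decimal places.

0.4371

Per-class recall (TP/(TP+FN)):
  I: TP=26, FN=11+12+15=38 → 26/64 = 0.40625
  II: TP=9, FN=2+5+9=16 → 9/25 = 0.36000
  III: TP=19, FN=6+5+1=12 → 19/31 = 0.61290
  IV: TP=12, FN=7+5+7=19 → 12/31 = 0.38710
Weighted-recall = Σ (supportᵢ/N)·recallᵢ with N=151: (64/151)·0.40625 + (25/151)·0.36000 + (31/151)·0.61290 + (31/151)·0.38710 = 0.4371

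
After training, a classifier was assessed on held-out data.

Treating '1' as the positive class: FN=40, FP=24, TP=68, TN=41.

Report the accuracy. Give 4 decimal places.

Accuracy = (TP+TN)/N = (68+41)/173 = 0.6301

0.6301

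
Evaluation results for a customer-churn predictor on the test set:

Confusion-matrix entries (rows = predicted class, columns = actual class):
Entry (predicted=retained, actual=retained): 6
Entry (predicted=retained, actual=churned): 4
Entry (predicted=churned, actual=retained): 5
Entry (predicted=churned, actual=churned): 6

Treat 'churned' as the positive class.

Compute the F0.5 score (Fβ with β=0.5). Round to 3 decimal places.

Fβ = (1+β²)·TP / ((1+β²)·TP + β²·FN + FP), with β²=1/4
= 1.25·6 / (1.25·6 + 0.25·4 + 5) = 0.556

0.556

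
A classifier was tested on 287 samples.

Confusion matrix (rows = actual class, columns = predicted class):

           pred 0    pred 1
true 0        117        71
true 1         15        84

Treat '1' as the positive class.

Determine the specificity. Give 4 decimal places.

0.6223

Specificity = TN/(TN+FP) = 117/(117+71) = 0.6223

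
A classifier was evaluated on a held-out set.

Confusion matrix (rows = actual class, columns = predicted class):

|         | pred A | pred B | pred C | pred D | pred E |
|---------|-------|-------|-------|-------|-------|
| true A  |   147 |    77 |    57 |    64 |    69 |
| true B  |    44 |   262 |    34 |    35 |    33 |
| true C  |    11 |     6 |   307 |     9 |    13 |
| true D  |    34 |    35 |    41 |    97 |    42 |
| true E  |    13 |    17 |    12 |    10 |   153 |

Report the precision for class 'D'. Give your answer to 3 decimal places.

0.451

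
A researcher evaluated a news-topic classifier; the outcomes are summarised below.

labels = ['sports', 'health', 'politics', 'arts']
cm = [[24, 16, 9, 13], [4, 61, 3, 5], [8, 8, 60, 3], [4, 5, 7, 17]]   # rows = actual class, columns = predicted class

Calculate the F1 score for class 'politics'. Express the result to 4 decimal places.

0.7595

One-vs-rest for 'politics': TP = diagonal; FP = other classes predicted 'politics'; FN = 'politics' predicted as other.
F1 score = 2·TP/(2·TP+FP+FN).
politics: TP=60, FP=9+3+7=19, FN=8+8+3=19 → 120/158 = 0.75949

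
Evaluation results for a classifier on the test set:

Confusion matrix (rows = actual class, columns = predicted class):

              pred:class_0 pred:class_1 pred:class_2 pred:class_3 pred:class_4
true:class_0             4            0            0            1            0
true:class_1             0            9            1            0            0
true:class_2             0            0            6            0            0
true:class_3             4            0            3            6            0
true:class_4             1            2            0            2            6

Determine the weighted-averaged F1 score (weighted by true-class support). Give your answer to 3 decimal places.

Per-class F1 score (2·TP/(2·TP+FP+FN)):
  class_0: TP=4, FP=0+0+4+1=5, FN=0+0+1+0=1 → 8/14 = 0.5714
  class_1: TP=9, FP=0+0+0+2=2, FN=0+1+0+0=1 → 18/21 = 0.8571
  class_2: TP=6, FP=0+1+3+0=4, FN=0+0+0+0=0 → 12/16 = 0.7500
  class_3: TP=6, FP=1+0+0+2=3, FN=4+0+3+0=7 → 12/22 = 0.5455
  class_4: TP=6, FP=0+0+0+0=0, FN=1+2+0+2=5 → 12/17 = 0.7059
Weighted-F1 score = Σ (supportᵢ/N)·F1 scoreᵢ with N=45: (5/45)·0.5714 + (10/45)·0.8571 + (6/45)·0.7500 + (13/45)·0.5455 + (11/45)·0.7059 = 0.684

0.684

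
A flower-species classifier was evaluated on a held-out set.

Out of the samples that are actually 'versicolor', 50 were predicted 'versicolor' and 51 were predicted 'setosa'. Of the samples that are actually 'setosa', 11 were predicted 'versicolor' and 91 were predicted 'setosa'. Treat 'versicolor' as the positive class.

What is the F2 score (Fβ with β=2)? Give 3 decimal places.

Fβ = (1+β²)·TP / ((1+β²)·TP + β²·FN + FP), with β²=4
= 5·50 / (5·50 + 4·51 + 11) = 0.538

0.538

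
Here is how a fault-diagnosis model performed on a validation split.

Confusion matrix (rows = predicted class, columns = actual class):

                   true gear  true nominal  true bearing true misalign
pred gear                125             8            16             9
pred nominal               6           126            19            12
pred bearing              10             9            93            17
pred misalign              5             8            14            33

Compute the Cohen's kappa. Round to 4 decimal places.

0.6427

Observed agreement pₒ = trace/N = 377/510 = 0.73922
Expected agreement pₑ = Σ (rowᵢ·colᵢ)/N² = (146·158 + 151·163 + 142·129 + 71·60)/510² = 0.27012
κ = (pₒ − pₑ)/(1 − pₑ) = (0.73922 − 0.27012)/(1 − 0.27012) = 0.6427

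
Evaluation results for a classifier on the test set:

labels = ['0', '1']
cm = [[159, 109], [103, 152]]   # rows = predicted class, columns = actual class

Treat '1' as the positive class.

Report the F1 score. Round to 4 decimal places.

0.5891

Precision = TP/(TP+FP) = 152/255 = 0.5961
Recall = TP/(TP+FN) = 152/261 = 0.5824
F1 = 2·TP/(2·TP+FP+FN) = 304/516 = 0.5891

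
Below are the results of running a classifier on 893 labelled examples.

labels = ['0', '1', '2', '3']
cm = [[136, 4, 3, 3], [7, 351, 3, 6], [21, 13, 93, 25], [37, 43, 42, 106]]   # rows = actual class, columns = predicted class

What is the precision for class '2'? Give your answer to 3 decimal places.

Treat '2' as positive and all other classes as negative.
precision = TP/(TP+FP).
2: TP=93, FP=3+3+42=48 → 93/141 = 0.6596

0.660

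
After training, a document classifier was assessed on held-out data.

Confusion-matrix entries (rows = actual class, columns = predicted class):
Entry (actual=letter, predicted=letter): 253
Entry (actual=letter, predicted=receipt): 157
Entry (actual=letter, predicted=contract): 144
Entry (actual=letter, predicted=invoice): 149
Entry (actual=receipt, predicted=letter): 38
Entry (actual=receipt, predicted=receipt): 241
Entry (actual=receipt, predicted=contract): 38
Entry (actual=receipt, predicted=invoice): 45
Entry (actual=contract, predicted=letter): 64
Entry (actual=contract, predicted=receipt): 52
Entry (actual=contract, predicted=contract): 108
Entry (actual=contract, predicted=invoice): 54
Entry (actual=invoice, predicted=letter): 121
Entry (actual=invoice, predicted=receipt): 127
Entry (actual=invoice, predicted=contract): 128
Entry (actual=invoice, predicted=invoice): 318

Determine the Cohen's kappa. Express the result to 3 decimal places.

0.265

Observed agreement pₒ = trace/N = 920/2037 = 0.4516
Expected agreement pₑ = Σ (rowᵢ·colᵢ)/N² = (703·476 + 362·577 + 278·418 + 694·566)/2037² = 0.2537
κ = (pₒ − pₑ)/(1 − pₑ) = (0.4516 − 0.2537)/(1 − 0.2537) = 0.265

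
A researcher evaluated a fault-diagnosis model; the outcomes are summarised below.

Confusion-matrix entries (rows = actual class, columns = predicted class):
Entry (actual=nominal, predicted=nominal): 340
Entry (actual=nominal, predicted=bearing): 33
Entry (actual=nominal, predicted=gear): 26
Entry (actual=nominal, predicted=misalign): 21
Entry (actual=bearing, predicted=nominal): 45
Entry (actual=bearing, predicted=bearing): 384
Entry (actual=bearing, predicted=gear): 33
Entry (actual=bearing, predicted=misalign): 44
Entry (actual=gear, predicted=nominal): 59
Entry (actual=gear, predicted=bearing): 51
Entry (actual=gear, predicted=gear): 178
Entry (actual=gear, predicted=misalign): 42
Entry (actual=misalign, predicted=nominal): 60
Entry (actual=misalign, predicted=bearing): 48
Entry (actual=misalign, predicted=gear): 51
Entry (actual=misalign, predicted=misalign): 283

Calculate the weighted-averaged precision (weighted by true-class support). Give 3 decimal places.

Per-class precision (TP/(TP+FP)):
  nominal: TP=340, FP=45+59+60=164 → 340/504 = 0.6746
  bearing: TP=384, FP=33+51+48=132 → 384/516 = 0.7442
  gear: TP=178, FP=26+33+51=110 → 178/288 = 0.6181
  misalign: TP=283, FP=21+44+42=107 → 283/390 = 0.7256
Weighted-precision = Σ (supportᵢ/N)·precisionᵢ with N=1698: (420/1698)·0.6746 + (506/1698)·0.7442 + (330/1698)·0.6181 + (442/1698)·0.7256 = 0.698

0.698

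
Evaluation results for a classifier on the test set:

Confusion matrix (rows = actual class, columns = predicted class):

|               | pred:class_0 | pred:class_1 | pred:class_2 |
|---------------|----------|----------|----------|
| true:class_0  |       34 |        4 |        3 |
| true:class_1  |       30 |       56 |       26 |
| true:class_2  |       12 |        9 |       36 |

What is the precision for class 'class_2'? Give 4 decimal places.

0.5538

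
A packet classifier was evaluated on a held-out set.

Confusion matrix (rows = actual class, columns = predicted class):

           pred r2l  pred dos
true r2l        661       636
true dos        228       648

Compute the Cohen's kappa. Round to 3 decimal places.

Observed agreement pₒ = trace/N = 1309/2173 = 0.6024
Expected agreement pₑ = Σ (rowᵢ·colᵢ)/N² = (1297·889 + 876·1284)/2173² = 0.4824
κ = (pₒ − pₑ)/(1 − pₑ) = (0.6024 − 0.4824)/(1 − 0.4824) = 0.232

0.232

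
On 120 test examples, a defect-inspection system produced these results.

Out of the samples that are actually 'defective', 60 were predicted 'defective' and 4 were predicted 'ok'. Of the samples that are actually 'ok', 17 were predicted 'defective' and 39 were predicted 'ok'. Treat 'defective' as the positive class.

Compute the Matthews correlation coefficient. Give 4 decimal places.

MCC = (TP·TN − FP·FN) / √((TP+FP)(TP+FN)(TN+FP)(TN+FN))
Numerator = 60·39 − 17·4 = 2272
Denominator = √(77·64·56·43) = √11866624 = 3444.7967
MCC = 2272 / 3444.7967 = 0.6595

0.6595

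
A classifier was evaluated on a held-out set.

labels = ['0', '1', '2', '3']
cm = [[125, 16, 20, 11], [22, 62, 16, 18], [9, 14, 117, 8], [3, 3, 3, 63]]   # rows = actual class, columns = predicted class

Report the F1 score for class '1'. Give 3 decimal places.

One-vs-rest for '1': TP = diagonal; FP = other classes predicted '1'; FN = '1' predicted as other.
F1 score = 2·TP/(2·TP+FP+FN).
1: TP=62, FP=16+14+3=33, FN=22+16+18=56 → 124/213 = 0.5822

0.582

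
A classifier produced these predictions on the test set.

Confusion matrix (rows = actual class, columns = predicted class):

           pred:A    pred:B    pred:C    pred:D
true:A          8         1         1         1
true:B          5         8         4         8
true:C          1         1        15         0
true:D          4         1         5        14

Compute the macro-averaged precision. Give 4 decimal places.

0.5951

Per-class precision (TP/(TP+FP)):
  A: TP=8, FP=5+1+4=10 → 8/18 = 0.44444
  B: TP=8, FP=1+1+1=3 → 8/11 = 0.72727
  C: TP=15, FP=1+4+5=10 → 15/25 = 0.60000
  D: TP=14, FP=1+8+0=9 → 14/23 = 0.60870
Macro-precision = mean = (0.44444 + 0.72727 + 0.60000 + 0.60870) / 4 = 0.5951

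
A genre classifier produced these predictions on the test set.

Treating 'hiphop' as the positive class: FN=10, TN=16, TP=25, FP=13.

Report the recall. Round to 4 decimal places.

0.7143

Recall = TP/(TP+FN) = 25/(25+10) = 25/35 = 0.7143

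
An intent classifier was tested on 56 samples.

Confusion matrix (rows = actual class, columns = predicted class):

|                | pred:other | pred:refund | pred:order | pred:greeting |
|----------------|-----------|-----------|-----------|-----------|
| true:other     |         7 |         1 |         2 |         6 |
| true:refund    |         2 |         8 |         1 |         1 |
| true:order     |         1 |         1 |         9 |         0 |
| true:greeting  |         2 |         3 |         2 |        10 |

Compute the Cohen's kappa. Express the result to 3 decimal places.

Observed agreement pₒ = trace/N = 34/56 = 0.6071
Expected agreement pₑ = Σ (rowᵢ·colᵢ)/N² = (16·12 + 12·13 + 11·14 + 17·17)/56² = 0.2522
κ = (pₒ − pₑ)/(1 − pₑ) = (0.6071 − 0.2522)/(1 − 0.2522) = 0.475

0.475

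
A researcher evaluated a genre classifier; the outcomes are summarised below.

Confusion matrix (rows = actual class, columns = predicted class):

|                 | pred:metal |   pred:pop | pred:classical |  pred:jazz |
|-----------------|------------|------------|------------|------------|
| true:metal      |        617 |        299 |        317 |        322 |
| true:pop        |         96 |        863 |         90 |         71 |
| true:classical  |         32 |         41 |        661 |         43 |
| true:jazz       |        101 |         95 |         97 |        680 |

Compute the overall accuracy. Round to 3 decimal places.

Accuracy = trace / total = (617+863+661+680=2821) / 4425 = 2821/4425 = 0.638

0.638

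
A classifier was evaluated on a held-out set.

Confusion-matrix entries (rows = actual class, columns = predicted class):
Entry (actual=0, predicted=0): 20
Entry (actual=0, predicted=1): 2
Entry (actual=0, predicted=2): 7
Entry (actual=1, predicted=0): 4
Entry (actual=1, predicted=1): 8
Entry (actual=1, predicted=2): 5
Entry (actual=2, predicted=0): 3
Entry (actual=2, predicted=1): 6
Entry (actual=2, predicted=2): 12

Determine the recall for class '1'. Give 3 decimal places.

0.471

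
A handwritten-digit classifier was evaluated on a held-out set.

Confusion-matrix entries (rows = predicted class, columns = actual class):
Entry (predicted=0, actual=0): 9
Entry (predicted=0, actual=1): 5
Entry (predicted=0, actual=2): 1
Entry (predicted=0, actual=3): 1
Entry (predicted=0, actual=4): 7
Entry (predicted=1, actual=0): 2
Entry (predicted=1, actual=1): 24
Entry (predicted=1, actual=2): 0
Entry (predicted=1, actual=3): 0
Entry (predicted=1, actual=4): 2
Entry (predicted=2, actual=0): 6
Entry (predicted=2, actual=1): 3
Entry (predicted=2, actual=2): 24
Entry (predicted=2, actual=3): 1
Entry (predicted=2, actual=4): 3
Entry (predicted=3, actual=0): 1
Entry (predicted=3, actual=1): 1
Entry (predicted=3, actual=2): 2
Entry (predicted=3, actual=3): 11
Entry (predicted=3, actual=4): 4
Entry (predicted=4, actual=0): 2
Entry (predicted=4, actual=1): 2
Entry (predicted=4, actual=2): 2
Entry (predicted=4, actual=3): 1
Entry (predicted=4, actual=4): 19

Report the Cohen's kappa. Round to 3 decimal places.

Observed agreement pₒ = trace/N = 87/133 = 0.6541
Expected agreement pₑ = Σ (rowᵢ·colᵢ)/N² = (20·23 + 35·28 + 29·37 + 14·19 + 35·26)/133² = 0.2085
κ = (pₒ − pₑ)/(1 − pₑ) = (0.6541 − 0.2085)/(1 − 0.2085) = 0.563

0.563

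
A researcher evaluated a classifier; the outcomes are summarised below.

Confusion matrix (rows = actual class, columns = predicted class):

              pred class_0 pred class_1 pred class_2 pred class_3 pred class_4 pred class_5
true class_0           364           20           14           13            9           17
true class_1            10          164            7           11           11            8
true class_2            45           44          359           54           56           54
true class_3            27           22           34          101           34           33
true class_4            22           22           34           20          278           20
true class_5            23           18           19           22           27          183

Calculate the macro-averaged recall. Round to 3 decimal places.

0.655

Per-class recall (TP/(TP+FN)):
  class_0: TP=364, FN=20+14+13+9+17=73 → 364/437 = 0.8330
  class_1: TP=164, FN=10+7+11+11+8=47 → 164/211 = 0.7773
  class_2: TP=359, FN=45+44+54+56+54=253 → 359/612 = 0.5866
  class_3: TP=101, FN=27+22+34+34+33=150 → 101/251 = 0.4024
  class_4: TP=278, FN=22+22+34+20+20=118 → 278/396 = 0.7020
  class_5: TP=183, FN=23+18+19+22+27=109 → 183/292 = 0.6267
Macro-recall = mean = (0.8330 + 0.7773 + 0.5866 + 0.4024 + 0.7020 + 0.6267) / 6 = 0.655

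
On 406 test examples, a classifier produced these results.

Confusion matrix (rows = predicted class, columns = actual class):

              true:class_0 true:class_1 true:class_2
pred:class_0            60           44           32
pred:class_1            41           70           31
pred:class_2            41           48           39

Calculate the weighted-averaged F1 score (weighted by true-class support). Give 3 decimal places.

Per-class F1 score (2·TP/(2·TP+FP+FN)):
  class_0: TP=60, FP=44+32=76, FN=41+41=82 → 120/278 = 0.4317
  class_1: TP=70, FP=41+31=72, FN=44+48=92 → 140/304 = 0.4605
  class_2: TP=39, FP=41+48=89, FN=32+31=63 → 78/230 = 0.3391
Weighted-F1 score = Σ (supportᵢ/N)·F1 scoreᵢ with N=406: (142/406)·0.4317 + (162/406)·0.4605 + (102/406)·0.3391 = 0.420

0.420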